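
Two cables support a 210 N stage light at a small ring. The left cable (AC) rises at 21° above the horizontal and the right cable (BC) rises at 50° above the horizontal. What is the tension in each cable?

ΣF_x = 0: −T_AC·cos21° + T_BC·cos50° = 0 → T_BC = 1.45239·T_AC.
ΣF_y = 0: T_AC·sin21° + T_BC·sin50° = 210.
Substitute: T_AC·(0.358368 + 1.45239·0.766044) = 210 → T_AC = 142.764 ≈ 142.8 N.
Then T_BC = 1.45239 × 142.764 = 207.3 N.

T_AC = 142.8 N, T_BC = 207.3 N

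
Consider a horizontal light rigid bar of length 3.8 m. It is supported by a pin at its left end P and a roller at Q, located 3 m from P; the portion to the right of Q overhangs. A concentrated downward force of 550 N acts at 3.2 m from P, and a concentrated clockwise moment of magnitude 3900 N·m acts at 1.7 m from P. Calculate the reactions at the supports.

P_x = 0, P_y = -1337 N, Q_y = 1887 N

ΣM about P: Q_y·3 − 550·3.2 − 3900 = 0 → Q_y = 5660/3 = 1886.67 ≈ 1887 N.
ΣF_y = 0: P_y + 1886.67 − 550 = 0 → P_y = -1337 N.
ΣF_x = 0: no horizontal applied forces, so P_x = 0.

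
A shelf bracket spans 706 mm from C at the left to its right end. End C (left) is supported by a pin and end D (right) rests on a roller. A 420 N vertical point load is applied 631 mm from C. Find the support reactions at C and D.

Taking moments about C: D_y·706 − 420·631 = 0 → D_y = 265020/706 = 375.382 ≈ 375.4 N.
ΣF_y = 0: C_y + 375.382 − 420 = 0 → C_y = 44.62 N.
ΣF_x = 0: no horizontal applied forces, so C_x = 0.

C_x = 0, C_y = 44.62 N, D_y = 375.4 N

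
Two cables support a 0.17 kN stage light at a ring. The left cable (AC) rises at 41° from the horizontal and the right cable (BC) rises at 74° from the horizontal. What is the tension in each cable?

ΣF_x = 0: −T_AC·cos41° + T_BC·cos74° = 0 → T_BC = 2.73805·T_AC.
ΣF_y = 0: T_AC·sin41° + T_BC·sin74° = 0.17.
Substitute: T_AC·(0.656059 + 2.73805·0.961262) = 0.17 → T_AC = 0.0517025 ≈ 0.05170 kN.
Then T_BC = 2.73805 × 0.0517025 = 0.1416 kN.

T_AC = 0.05170 kN, T_BC = 0.1416 kN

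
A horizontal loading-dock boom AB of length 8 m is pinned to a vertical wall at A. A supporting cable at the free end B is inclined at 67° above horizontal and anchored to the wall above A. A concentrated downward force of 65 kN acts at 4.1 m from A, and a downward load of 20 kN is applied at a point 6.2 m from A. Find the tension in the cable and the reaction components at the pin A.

T = 53.03 kN, A_x = 20.72 kN, A_y = 36.19 kN

ΣM about A: T·sin67°·8 − 65·4.1 − 20·6.2 = 0 → T = 390.5/(8·0.920505) = 53.028 ≈ 53.03 kN.
ΣF_x = 0: A_x − T·cos67° = 0 → A_x = 53.028 × 0.390731 = 20.72 kN.
ΣF_y = 0: A_y + T·sin67° − 65 − 20 = 0 → A_y = 85 − 53.028 × 0.920505 = 36.19 kN.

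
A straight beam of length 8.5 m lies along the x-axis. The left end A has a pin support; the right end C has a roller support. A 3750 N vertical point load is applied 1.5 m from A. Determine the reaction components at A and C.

Taking moments about A: C_y·8.5 − 3750·1.5 = 0 → C_y = 5625/8.5 = 661.765 ≈ 661.8 N.
ΣF_y = 0: A_y + 661.765 − 3750 = 0 → A_y = 3088 N.
ΣF_x = 0: no horizontal applied forces, so A_x = 0.

A_x = 0, A_y = 3088 N, C_y = 661.8 N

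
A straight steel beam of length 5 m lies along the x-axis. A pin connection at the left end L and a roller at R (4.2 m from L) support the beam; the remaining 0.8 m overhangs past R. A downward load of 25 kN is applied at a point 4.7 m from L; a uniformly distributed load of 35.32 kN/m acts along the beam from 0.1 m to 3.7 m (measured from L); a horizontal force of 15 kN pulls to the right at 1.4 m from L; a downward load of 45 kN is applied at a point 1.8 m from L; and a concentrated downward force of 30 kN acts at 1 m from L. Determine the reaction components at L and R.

Resultant of the distributed load: 35.32 × 3.6 = 127.152 kN at 1.9 m from L.
Moments about L: R_y·4.2 − 25·4.7 − (35.32·3.6)·1.9 − 45·1.8 − 30·1 = 0 → R_y = 470.0888/4.2 = 111.926 ≈ 111.9 kN.
ΣF_y = 0: L_y + 111.926 − 25 − 35.32·3.6 − 45 − 30 = 0 → L_y = 115.2 kN.
ΣF_x = 0: L_x + 15 = 0 → L_x = -15.00 kN.

L_x = -15.00 kN, L_y = 115.2 kN, R_y = 111.9 kN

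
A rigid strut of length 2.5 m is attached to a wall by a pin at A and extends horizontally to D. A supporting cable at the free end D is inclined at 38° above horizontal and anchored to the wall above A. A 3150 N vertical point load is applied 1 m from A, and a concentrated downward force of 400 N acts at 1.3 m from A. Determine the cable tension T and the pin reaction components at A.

T = 2384 N, A_x = 1879 N, A_y = 2082 N

ΣM about A: T·sin38°·2.5 − 3150·1 − 400·1.3 = 0 → T = 3670/(2.5·0.615661) = 2384.43 ≈ 2384 N.
ΣF_x = 0: A_x − T·cos38° = 0 → A_x = 2384.43 × 0.788011 = 1879 N.
ΣF_y = 0: A_y + T·sin38° − 3150 − 400 = 0 → A_y = 3550 − 2384.43 × 0.615661 = 2082 N.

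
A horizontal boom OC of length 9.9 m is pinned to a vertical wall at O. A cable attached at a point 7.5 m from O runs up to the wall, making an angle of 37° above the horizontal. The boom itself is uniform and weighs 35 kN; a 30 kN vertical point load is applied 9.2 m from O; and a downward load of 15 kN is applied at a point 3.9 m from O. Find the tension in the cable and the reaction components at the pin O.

ΣM about O: T·sin37°·7.5 − 35·4.95 − 30·9.2 − 15·3.9 = 0 → T = 507.75/(7.5·0.601815) = 112.493 ≈ 112.5 kN.
ΣF_x = 0: O_x − T·cos37° = 0 → O_x = 112.493 × 0.798636 = 89.84 kN.
ΣF_y = 0: O_y + T·sin37° − 35 − 30 − 15 = 0 → O_y = 80 − 112.493 × 0.601815 = 12.30 kN.

T = 112.5 kN, O_x = 89.84 kN, O_y = 12.30 kN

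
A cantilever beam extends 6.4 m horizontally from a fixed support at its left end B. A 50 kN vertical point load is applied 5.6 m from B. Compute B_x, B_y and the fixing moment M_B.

B_x = 0, B_y = 50.00 kN, M_B = 280.0 kN·m

ΣF_x = 0: B_x = 0.
ΣF_y = 0: B_y − 50 = 0 → B_y = 50.00 kN.
ΣM about B: M_B − 50·5.6 = 0 → M_B = 280.0 kN·m.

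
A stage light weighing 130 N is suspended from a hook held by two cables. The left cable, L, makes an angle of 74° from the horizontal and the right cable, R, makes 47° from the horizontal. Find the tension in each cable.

T_L = 103.4 N, T_R = 41.80 N

ΣF_x = 0: −T_L·cos74° + T_R·cos47° = 0 → T_R = 0.404161·T_L.
ΣF_y = 0: T_L·sin74° + T_R·sin47° = 130.
Substitute: T_L·(0.961262 + 0.404161·0.731354) = 130 → T_L = 103.433 ≈ 103.4 N.
Then T_R = 0.404161 × 103.433 = 41.80 N.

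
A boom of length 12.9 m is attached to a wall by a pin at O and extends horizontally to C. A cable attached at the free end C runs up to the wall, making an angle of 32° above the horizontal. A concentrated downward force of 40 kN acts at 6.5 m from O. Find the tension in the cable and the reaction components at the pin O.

ΣM about O: T·sin32°·12.9 − 40·6.5 = 0 → T = 260/(12.9·0.529919) = 38.0342 ≈ 38.03 kN.
ΣF_x = 0: O_x − T·cos32° = 0 → O_x = 38.0342 × 0.848048 = 32.25 kN.
ΣF_y = 0: O_y + T·sin32° − 40 = 0 → O_y = 40 − 38.0342 × 0.529919 = 19.84 kN.

T = 38.03 kN, O_x = 32.25 kN, O_y = 19.84 kN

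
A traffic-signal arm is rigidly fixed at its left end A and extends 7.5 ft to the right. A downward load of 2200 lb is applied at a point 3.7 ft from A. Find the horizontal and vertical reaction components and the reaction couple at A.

A_x = 0, A_y = 2200 lb, M_A = 8140 lb·ft

ΣF_x = 0: A_x = 0.
ΣF_y = 0: A_y − 2200 = 0 → A_y = 2200 lb.
ΣM about A: M_A − 2200·3.7 = 0 → M_A = 8140 lb·ft.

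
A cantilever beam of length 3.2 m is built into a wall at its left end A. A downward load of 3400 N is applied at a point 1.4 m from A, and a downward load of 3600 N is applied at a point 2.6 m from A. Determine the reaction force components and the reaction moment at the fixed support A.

A_x = 0, A_y = 7000 N, M_A = 14120 N·m

ΣF_x = 0: A_x = 0.
ΣF_y = 0: A_y − 3400 − 3600 = 0 → A_y = 7000 N.
ΣM about A: M_A − 3400·1.4 − 3600·2.6 = 0 → M_A = 14120 N·m.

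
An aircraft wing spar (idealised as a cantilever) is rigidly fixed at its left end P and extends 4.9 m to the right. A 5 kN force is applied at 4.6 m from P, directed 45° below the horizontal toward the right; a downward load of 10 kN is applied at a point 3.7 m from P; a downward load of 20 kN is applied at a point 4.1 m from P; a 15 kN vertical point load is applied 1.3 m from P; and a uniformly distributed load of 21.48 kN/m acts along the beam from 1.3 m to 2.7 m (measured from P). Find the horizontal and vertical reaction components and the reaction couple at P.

Resultant of the distributed load: 21.48 × 1.4 = 30.072 kN at 2 m from P.
ΣF_x = 0: P_x + 5·cos45° = 0 → P_x = -3.536 kN.
ΣF_y = 0: P_y − 5·sin45° − 10 − 20 − 15 − 21.48·1.4 = 0 → P_y = 78.61 kN.
ΣM about P: M_P − 5·sin45°·4.6 − 10·3.7 − 20·4.1 − 15·1.3 − (21.48·1.4)·2 = 0 → M_P = 214.9 kN·m.

P_x = -3.536 kN, P_y = 78.61 kN, M_P = 214.9 kN·m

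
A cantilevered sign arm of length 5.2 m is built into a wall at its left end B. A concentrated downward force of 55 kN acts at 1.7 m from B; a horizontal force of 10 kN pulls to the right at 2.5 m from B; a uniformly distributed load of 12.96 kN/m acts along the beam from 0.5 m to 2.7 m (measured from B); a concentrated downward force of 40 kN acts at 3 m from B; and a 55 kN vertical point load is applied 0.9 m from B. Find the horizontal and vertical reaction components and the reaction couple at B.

B_x = -10.00 kN, B_y = 178.5 kN, M_B = 308.6 kN·m

Resultant of the distributed load: 12.96 × 2.2 = 28.512 kN at 1.6 m from B.
ΣF_x = 0: B_x + 10 = 0 → B_x = -10.00 kN.
ΣF_y = 0: B_y − 55 − 12.96·2.2 − 40 − 55 = 0 → B_y = 178.5 kN.
ΣM about B: M_B − 55·1.7 − (12.96·2.2)·1.6 − 40·3 − 55·0.9 = 0 → M_B = 308.6 kN·m.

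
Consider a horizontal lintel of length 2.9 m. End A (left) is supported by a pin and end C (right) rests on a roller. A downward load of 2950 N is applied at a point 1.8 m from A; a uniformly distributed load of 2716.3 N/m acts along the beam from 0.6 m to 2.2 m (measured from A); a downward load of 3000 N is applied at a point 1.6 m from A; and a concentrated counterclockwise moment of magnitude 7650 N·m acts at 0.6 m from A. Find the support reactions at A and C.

A_x = 0, A_y = 7350 N, C_y = 2946 N

Resultant of the distributed load: 2716.3 × 1.6 = 4346.08 N at 1.4 m from A.
Moments about A: C_y·2.9 − 2950·1.8 − (2716.3·1.6)·1.4 − 3000·1.6 + 7650 = 0 → C_y = 8544.512/2.9 = 2946.38 ≈ 2946 N.
ΣF_y = 0: A_y + 2946.38 − 2950 − 2716.3·1.6 − 3000 = 0 → A_y = 7350 N.
ΣF_x = 0: no horizontal applied forces, so A_x = 0.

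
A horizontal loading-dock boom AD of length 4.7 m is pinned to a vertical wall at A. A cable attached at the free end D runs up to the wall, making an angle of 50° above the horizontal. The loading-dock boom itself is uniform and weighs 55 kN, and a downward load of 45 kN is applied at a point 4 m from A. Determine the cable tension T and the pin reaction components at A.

ΣM about A: T·sin50°·4.7 − 55·2.35 − 45·4 = 0 → T = 309.25/(4.7·0.766044) = 85.8931 ≈ 85.89 kN.
ΣF_x = 0: A_x − T·cos50° = 0 → A_x = 85.8931 × 0.642788 = 55.21 kN.
ΣF_y = 0: A_y + T·sin50° − 55 − 45 = 0 → A_y = 100 − 85.8931 × 0.766044 = 34.20 kN.

T = 85.89 kN, A_x = 55.21 kN, A_y = 34.20 kN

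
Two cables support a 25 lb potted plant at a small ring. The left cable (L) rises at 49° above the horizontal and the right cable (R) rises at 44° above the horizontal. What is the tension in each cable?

ΣF_x = 0: −T_L·cos49° + T_R·cos44° = 0 → T_R = 0.912029·T_L.
ΣF_y = 0: T_L·sin49° + T_R·sin44° = 25.
Substitute: T_L·(0.75471 + 0.912029·0.694658) = 25 → T_L = 18.0082 ≈ 18.01 lb.
Then T_R = 0.912029 × 18.0082 = 16.42 lb.

T_L = 18.01 lb, T_R = 16.42 lb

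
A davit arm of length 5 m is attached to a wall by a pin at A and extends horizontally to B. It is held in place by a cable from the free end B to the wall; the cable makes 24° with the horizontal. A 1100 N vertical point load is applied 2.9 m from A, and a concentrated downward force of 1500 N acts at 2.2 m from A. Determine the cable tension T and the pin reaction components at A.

ΣM about A: T·sin24°·5 − 1100·2.9 − 1500·2.2 = 0 → T = 6490/(5·0.406737) = 3191.25 ≈ 3191 N.
ΣF_x = 0: A_x − T·cos24° = 0 → A_x = 3191.25 × 0.913545 = 2915 N.
ΣF_y = 0: A_y + T·sin24° − 1100 − 1500 = 0 → A_y = 2600 − 3191.25 × 0.406737 = 1302 N.

T = 3191 N, A_x = 2915 N, A_y = 1302 N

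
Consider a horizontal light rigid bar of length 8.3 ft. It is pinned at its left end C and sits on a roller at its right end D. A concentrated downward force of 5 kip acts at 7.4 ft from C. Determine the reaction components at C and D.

C_x = 0, C_y = 0.5422 kip, D_y = 4.458 kip

ΣM about C: D_y·8.3 − 5·7.4 = 0 → D_y = 37/8.3 = 4.45783 ≈ 4.458 kip.
ΣF_y = 0: C_y + 4.45783 − 5 = 0 → C_y = 0.5422 kip.
ΣF_x = 0: no horizontal applied forces, so C_x = 0.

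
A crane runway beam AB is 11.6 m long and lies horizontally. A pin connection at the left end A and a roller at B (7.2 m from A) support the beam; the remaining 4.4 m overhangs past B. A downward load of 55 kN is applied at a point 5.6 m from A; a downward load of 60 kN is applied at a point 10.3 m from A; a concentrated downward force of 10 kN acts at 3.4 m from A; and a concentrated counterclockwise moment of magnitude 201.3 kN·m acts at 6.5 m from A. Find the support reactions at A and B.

A_x = 0, A_y = 19.62 kN, B_y = 105.4 kN

Taking moments about A: B_y·7.2 − 55·5.6 − 60·10.3 − 10·3.4 + 201.3 = 0 → B_y = 758.7/7.2 = 105.375 ≈ 105.4 kN.
ΣF_y = 0: A_y + 105.375 − 55 − 60 − 10 = 0 → A_y = 19.62 kN.
ΣF_x = 0: no horizontal applied forces, so A_x = 0.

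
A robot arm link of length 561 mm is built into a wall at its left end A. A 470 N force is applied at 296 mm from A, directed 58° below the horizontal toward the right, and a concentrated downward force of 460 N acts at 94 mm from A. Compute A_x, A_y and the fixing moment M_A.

ΣF_x = 0: A_x + 470·cos58° = 0 → A_x = -249.1 N.
ΣF_y = 0: A_y − 470·sin58° − 460 = 0 → A_y = 858.6 N.
ΣM about A: M_A − 470·sin58°·296 − 460·94 = 0 → M_A = 161200 N·mm.

A_x = -249.1 N, A_y = 858.6 N, M_A = 161200 N·mm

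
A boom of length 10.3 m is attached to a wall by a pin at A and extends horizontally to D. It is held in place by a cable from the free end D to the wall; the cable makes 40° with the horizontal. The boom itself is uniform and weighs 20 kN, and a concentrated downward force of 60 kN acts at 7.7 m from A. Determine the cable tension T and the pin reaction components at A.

ΣM about A: T·sin40°·10.3 − 20·5.15 − 60·7.7 = 0 → T = 565/(10.3·0.642788) = 85.3382 ≈ 85.34 kN.
ΣF_x = 0: A_x − T·cos40° = 0 → A_x = 85.3382 × 0.766044 = 65.37 kN.
ΣF_y = 0: A_y + T·sin40° − 20 − 60 = 0 → A_y = 80 − 85.3382 × 0.642788 = 25.15 kN.

T = 85.34 kN, A_x = 65.37 kN, A_y = 25.15 kN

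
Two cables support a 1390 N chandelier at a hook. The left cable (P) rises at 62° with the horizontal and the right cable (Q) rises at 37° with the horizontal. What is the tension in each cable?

T_P = 1124 N, T_Q = 660.7 N

ΣF_x = 0: −T_P·cos62° + T_Q·cos37° = 0 → T_Q = 0.587842·T_P.
ΣF_y = 0: T_P·sin62° + T_Q·sin37° = 1390.
Substitute: T_P·(0.882948 + 0.587842·0.601815) = 1390 → T_P = 1123.94 ≈ 1124 N.
Then T_Q = 0.587842 × 1123.94 = 660.7 N.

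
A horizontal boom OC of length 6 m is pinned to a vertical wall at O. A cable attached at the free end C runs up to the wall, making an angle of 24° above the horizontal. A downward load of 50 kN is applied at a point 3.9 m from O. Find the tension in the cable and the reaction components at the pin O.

T = 79.90 kN, O_x = 73.00 kN, O_y = 17.50 kN

ΣM about O: T·sin24°·6 − 50·3.9 = 0 → T = 195/(6·0.406737) = 79.9042 ≈ 79.90 kN.
ΣF_x = 0: O_x − T·cos24° = 0 → O_x = 79.9042 × 0.913545 = 73.00 kN.
ΣF_y = 0: O_y + T·sin24° − 50 = 0 → O_y = 50 − 79.9042 × 0.406737 = 17.50 kN.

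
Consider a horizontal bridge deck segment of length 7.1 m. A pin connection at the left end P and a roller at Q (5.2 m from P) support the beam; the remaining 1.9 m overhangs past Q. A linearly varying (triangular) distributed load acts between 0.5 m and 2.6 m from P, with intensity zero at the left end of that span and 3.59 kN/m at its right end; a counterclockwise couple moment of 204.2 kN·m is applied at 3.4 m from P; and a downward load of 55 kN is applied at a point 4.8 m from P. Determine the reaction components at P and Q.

P_x = 0, P_y = 45.89 kN, Q_y = 12.88 kN

Resultant of the triangular load: ½ × 3.59 × 2.1 = 3.7695 kN, acting at 1.9 m from P (one-third of the span from the peak).
Moments about P: Q_y·5.2 − (½·3.59·2.1)·1.9 + 204.2 − 55·4.8 = 0 → Q_y = 66.96205/5.2 = 12.8773 ≈ 12.88 kN.
ΣF_y = 0: P_y + 12.8773 − ½·3.59·2.1 − 55 = 0 → P_y = 45.89 kN.
ΣF_x = 0: no horizontal applied forces, so P_x = 0.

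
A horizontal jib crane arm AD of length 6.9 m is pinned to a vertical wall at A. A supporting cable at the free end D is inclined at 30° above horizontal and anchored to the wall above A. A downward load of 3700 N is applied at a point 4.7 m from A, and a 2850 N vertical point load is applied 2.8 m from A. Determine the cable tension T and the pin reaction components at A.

ΣM about A: T·sin30°·6.9 − 3700·4.7 − 2850·2.8 = 0 → T = 25370/(6.9·0.5) = 7353.62 ≈ 7354 N.
ΣF_x = 0: A_x − T·cos30° = 0 → A_x = 7353.62 × 0.866025 = 6368 N.
ΣF_y = 0: A_y + T·sin30° − 3700 − 2850 = 0 → A_y = 6550 − 7353.62 × 0.5 = 2873 N.

T = 7354 N, A_x = 6368 N, A_y = 2873 N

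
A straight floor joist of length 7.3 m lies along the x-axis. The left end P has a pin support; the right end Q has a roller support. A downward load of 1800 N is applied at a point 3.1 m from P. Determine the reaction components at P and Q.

Taking moments about P: Q_y·7.3 − 1800·3.1 = 0 → Q_y = 5580/7.3 = 764.384 ≈ 764.4 N.
ΣF_y = 0: P_y + 764.384 − 1800 = 0 → P_y = 1036 N.
ΣF_x = 0: no horizontal applied forces, so P_x = 0.

P_x = 0, P_y = 1036 N, Q_y = 764.4 N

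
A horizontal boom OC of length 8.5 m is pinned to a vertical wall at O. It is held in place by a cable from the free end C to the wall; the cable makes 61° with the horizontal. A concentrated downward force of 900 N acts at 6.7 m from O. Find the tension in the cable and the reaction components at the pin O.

T = 811.1 N, O_x = 393.2 N, O_y = 190.6 N

ΣM about O: T·sin61°·8.5 − 900·6.7 = 0 → T = 6030/(8.5·0.87462) = 811.109 ≈ 811.1 N.
ΣF_x = 0: O_x − T·cos61° = 0 → O_x = 811.109 × 0.48481 = 393.2 N.
ΣF_y = 0: O_y + T·sin61° − 900 = 0 → O_y = 900 − 811.109 × 0.87462 = 190.6 N.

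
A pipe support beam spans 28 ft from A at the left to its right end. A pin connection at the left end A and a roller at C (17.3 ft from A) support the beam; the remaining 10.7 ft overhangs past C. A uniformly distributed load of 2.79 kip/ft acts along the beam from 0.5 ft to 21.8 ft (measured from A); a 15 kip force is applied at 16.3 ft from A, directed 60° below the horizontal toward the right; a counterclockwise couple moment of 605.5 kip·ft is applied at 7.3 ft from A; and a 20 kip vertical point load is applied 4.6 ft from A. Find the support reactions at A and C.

A_x = -7.500 kip, A_y = 71.56 kip, C_y = 20.86 kip

Resultant of the distributed load: 2.79 × 21.3 = 59.427 kip at 11.15 ft from A.
ΣM about A: C_y·17.3 − (2.79·21.3)·11.15 − 15·sin60°·16.3 + 605.5 − 20·4.6 = 0 → C_y = 360.854/17.3 = 20.8586 ≈ 20.86 kip.
ΣF_y = 0: A_y + 20.8586 − 2.79·21.3 − 15·sin60° − 20 = 0 → A_y = 71.56 kip.
ΣF_x = 0: A_x + 15·cos60° = 0 → A_x = -7.500 kip.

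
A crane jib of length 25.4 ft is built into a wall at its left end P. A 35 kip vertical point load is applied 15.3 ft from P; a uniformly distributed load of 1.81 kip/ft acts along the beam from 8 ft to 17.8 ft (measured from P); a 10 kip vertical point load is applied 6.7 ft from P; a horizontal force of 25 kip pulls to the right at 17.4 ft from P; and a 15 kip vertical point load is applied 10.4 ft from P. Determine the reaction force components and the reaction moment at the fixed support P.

Resultant of the distributed load: 1.81 × 9.8 = 17.738 kip at 12.9 ft from P.
ΣF_x = 0: P_x + 25 = 0 → P_x = -25.00 kip.
ΣF_y = 0: P_y − 35 − 1.81·9.8 − 10 − 15 = 0 → P_y = 77.74 kip.
ΣM about P: M_P − 35·15.3 − (1.81·9.8)·12.9 − 10·6.7 − 15·10.4 = 0 → M_P = 987.3 kip·ft.

P_x = -25.00 kip, P_y = 77.74 kip, M_P = 987.3 kip·ft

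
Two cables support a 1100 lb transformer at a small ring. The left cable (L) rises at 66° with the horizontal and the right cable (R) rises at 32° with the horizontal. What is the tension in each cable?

T_L = 942.0 lb, T_R = 451.8 lb

ΣF_x = 0: −T_L·cos66° + T_R·cos32° = 0 → T_R = 0.479615·T_L.
ΣF_y = 0: T_L·sin66° + T_R·sin32° = 1100.
Substitute: T_L·(0.913545 + 0.479615·0.529919) = 1100 → T_L = 942.021 ≈ 942.0 lb.
Then T_R = 0.479615 × 942.021 = 451.8 lb.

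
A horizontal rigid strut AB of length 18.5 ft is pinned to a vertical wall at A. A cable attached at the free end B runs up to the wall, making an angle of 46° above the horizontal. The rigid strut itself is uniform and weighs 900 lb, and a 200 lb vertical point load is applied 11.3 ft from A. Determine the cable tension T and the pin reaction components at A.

T = 795.4 lb, A_x = 552.5 lb, A_y = 527.8 lb

ΣM about A: T·sin46°·18.5 − 900·9.25 − 200·11.3 = 0 → T = 10585/(18.5·0.71934) = 795.399 ≈ 795.4 lb.
ΣF_x = 0: A_x − T·cos46° = 0 → A_x = 795.399 × 0.694658 = 552.5 lb.
ΣF_y = 0: A_y + T·sin46° − 900 − 200 = 0 → A_y = 1100 − 795.399 × 0.71934 = 527.8 lb.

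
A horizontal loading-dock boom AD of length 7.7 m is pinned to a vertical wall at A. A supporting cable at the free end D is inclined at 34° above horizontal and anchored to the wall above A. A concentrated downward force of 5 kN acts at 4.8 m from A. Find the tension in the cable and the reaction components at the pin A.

ΣM about A: T·sin34°·7.7 − 5·4.8 = 0 → T = 24/(7.7·0.559193) = 5.5739 ≈ 5.574 kN.
ΣF_x = 0: A_x − T·cos34° = 0 → A_x = 5.5739 × 0.829038 = 4.621 kN.
ΣF_y = 0: A_y + T·sin34° − 5 = 0 → A_y = 5 − 5.5739 × 0.559193 = 1.883 kN.

T = 5.574 kN, A_x = 4.621 kN, A_y = 1.883 kN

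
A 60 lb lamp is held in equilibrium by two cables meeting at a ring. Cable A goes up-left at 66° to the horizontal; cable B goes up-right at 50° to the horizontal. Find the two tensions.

T_A = 42.91 lb, T_B = 27.15 lb

ΣF_x = 0: −T_A·cos66° + T_B·cos50° = 0 → T_B = 0.63277·T_A.
ΣF_y = 0: T_A·sin66° + T_B·sin50° = 60.
Substitute: T_A·(0.913545 + 0.63277·0.766044) = 60 → T_A = 42.91 lb.
Then T_B = 0.63277 × 42.91 = 27.15 lb.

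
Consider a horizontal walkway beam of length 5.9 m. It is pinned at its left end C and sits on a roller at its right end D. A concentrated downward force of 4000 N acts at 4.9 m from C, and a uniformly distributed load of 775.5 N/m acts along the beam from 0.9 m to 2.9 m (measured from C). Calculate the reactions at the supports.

Resultant of the distributed load: 775.5 × 2 = 1551 N at 1.9 m from C.
Moments about C: D_y·5.9 − 4000·4.9 − (775.5·2)·1.9 = 0 → D_y = 22546.9/5.9 = 3821.51 ≈ 3822 N.
ΣF_y = 0: C_y + 3821.51 − 4000 − 775.5·2 = 0 → C_y = 1729 N.
ΣF_x = 0: no horizontal applied forces, so C_x = 0.

C_x = 0, C_y = 1729 N, D_y = 3822 N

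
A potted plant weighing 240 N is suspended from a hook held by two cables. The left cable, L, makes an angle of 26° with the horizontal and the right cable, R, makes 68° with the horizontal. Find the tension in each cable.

T_L = 90.13 N, T_R = 216.2 N

ΣF_x = 0: −T_L·cos26° + T_R·cos68° = 0 → T_R = 2.3993·T_L.
ΣF_y = 0: T_L·sin26° + T_R·sin68° = 240.
Substitute: T_L·(0.438371 + 2.3993·0.927184) = 240 → T_L = 90.1252 ≈ 90.13 N.
Then T_R = 2.3993 × 90.1252 = 216.2 N.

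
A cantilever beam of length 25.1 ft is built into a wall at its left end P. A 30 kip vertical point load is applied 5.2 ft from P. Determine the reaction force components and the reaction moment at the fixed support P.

ΣF_x = 0: P_x = 0.
ΣF_y = 0: P_y − 30 = 0 → P_y = 30.00 kip.
ΣM about P: M_P − 30·5.2 = 0 → M_P = 156.0 kip·ft.

P_x = 0, P_y = 30.00 kip, M_P = 156.0 kip·ft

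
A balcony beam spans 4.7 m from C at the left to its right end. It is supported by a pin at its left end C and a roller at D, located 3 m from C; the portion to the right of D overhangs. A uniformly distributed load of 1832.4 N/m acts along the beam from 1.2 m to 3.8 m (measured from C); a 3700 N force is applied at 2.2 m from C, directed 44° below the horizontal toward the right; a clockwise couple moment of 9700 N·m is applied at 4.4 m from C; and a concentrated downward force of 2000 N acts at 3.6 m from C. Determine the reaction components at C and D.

Resultant of the distributed load: 1832.4 × 2.6 = 4764.24 N at 2.5 m from C.
ΣM about C: D_y·3 − (1832.4·2.6)·2.5 − 3700·sin44°·2.2 − 9700 − 2000·3.6 = 0 → D_y = 34465.1/3 = 11488.4 ≈ 11490 N.
ΣF_y = 0: C_y + 11488.4 − 1832.4·2.6 − 3700·sin44° − 2000 = 0 → C_y = -2154 N.
ΣF_x = 0: C_x + 3700·cos44° = 0 → C_x = -2662 N.

C_x = -2662 N, C_y = -2154 N, D_y = 11490 N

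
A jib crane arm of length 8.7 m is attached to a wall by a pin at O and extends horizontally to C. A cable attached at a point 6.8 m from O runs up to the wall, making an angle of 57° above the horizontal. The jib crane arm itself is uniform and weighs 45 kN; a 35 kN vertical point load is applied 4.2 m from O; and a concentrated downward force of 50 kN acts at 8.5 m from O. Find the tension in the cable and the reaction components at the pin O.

T = 134.6 kN, O_x = 73.32 kN, O_y = 17.10 kN

ΣM about O: T·sin57°·6.8 − 45·4.35 − 35·4.2 − 50·8.5 = 0 → T = 767.75/(6.8·0.838671) = 134.623 ≈ 134.6 kN.
ΣF_x = 0: O_x − T·cos57° = 0 → O_x = 134.623 × 0.544639 = 73.32 kN.
ΣF_y = 0: O_y + T·sin57° − 45 − 35 − 50 = 0 → O_y = 130 − 134.623 × 0.838671 = 17.10 kN.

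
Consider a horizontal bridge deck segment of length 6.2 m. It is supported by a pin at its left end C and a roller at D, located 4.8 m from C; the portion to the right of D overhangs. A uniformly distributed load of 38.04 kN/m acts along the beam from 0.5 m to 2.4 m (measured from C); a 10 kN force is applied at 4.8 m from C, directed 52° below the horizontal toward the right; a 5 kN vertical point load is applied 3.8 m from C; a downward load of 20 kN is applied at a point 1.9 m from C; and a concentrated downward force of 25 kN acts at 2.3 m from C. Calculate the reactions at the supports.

C_x = -6.157 kN, C_y = 76.59 kN, D_y = 53.57 kN

Resultant of the distributed load: 38.04 × 1.9 = 72.276 kN at 1.45 m from C.
ΣM about C: D_y·4.8 − (38.04·1.9)·1.45 − 10·sin52°·4.8 − 5·3.8 − 20·1.9 − 25·2.3 = 0 → D_y = 257.125/4.8 = 53.5677 ≈ 53.57 kN.
ΣF_y = 0: C_y + 53.5677 − 38.04·1.9 − 10·sin52° − 5 − 20 − 25 = 0 → C_y = 76.59 kN.
ΣF_x = 0: C_x + 10·cos52° = 0 → C_x = -6.157 kN.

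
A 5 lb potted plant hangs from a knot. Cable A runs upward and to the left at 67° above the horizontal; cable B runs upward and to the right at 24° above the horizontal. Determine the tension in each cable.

ΣF_x = 0: −T_A·cos67° + T_B·cos24° = 0 → T_B = 0.427708·T_A.
ΣF_y = 0: T_A·sin67° + T_B·sin24° = 5.
Substitute: T_A·(0.920505 + 0.427708·0.406737) = 5 → T_A = 4.56842 ≈ 4.568 lb.
Then T_B = 0.427708 × 4.56842 = 1.954 lb.

T_A = 4.568 lb, T_B = 1.954 lb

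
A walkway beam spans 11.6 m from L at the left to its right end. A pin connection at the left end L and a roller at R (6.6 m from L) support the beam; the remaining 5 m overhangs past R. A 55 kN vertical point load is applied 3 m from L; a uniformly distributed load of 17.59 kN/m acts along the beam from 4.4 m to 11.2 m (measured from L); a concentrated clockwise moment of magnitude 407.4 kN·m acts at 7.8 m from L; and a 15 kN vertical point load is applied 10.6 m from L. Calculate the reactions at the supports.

Resultant of the distributed load: 17.59 × 6.8 = 119.612 kN at 7.8 m from L.
Taking moments about L: R_y·6.6 − 55·3 − (17.59·6.8)·7.8 − 407.4 − 15·10.6 = 0 → R_y = 1664.3736/6.6 = 252.178 ≈ 252.2 kN.
ΣF_y = 0: L_y + 252.178 − 55 − 17.59·6.8 − 15 = 0 → L_y = -62.57 kN.
ΣF_x = 0: no horizontal applied forces, so L_x = 0.

L_x = 0, L_y = -62.57 kN, R_y = 252.2 kN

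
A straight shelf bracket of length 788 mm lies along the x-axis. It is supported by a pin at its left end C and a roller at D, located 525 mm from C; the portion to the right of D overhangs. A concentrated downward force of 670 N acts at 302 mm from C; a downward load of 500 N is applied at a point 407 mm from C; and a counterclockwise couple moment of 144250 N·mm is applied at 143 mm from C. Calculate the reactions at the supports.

ΣM about C: D_y·525 − 670·302 − 500·407 + 144250 = 0 → D_y = 261590/525 = 498.267 ≈ 498.3 N.
ΣF_y = 0: C_y + 498.267 − 670 − 500 = 0 → C_y = 671.7 N.
ΣF_x = 0: no horizontal applied forces, so C_x = 0.

C_x = 0, C_y = 671.7 N, D_y = 498.3 N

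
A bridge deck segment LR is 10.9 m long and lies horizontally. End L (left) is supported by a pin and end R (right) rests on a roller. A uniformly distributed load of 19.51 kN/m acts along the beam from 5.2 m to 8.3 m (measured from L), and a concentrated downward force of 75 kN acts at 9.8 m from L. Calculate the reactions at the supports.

Resultant of the distributed load: 19.51 × 3.1 = 60.481 kN at 6.75 m from L.
ΣM about L: R_y·10.9 − (19.51·3.1)·6.75 − 75·9.8 = 0 → R_y = 1143.24675/10.9 = 104.885 ≈ 104.9 kN.
ΣF_y = 0: L_y + 104.885 − 19.51·3.1 − 75 = 0 → L_y = 30.60 kN.
ΣF_x = 0: no horizontal applied forces, so L_x = 0.

L_x = 0, L_y = 30.60 kN, R_y = 104.9 kN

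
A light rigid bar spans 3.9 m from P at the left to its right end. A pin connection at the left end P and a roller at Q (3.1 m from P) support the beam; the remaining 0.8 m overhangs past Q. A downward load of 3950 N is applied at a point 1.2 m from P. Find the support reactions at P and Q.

Taking moments about P: Q_y·3.1 − 3950·1.2 = 0 → Q_y = 4740/3.1 = 1529.03 ≈ 1529 N.
ΣF_y = 0: P_y + 1529.03 − 3950 = 0 → P_y = 2421 N.
ΣF_x = 0: no horizontal applied forces, so P_x = 0.

P_x = 0, P_y = 2421 N, Q_y = 1529 N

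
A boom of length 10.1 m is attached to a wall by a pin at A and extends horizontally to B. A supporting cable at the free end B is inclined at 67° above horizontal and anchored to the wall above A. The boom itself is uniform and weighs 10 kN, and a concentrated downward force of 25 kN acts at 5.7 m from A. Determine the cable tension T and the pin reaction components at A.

T = 20.76 kN, A_x = 8.111 kN, A_y = 15.89 kN

ΣM about A: T·sin67°·10.1 − 10·5.05 − 25·5.7 = 0 → T = 193/(10.1·0.920505) = 20.7592 ≈ 20.76 kN.
ΣF_x = 0: A_x − T·cos67° = 0 → A_x = 20.7592 × 0.390731 = 8.111 kN.
ΣF_y = 0: A_y + T·sin67° − 10 − 25 = 0 → A_y = 35 − 20.7592 × 0.920505 = 15.89 kN.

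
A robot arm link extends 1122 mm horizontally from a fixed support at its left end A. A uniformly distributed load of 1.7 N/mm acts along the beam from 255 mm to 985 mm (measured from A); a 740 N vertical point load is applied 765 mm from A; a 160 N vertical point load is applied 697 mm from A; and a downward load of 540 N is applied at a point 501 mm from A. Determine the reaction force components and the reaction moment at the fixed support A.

A_x = 0, A_y = 2681 N, M_A = 1718000 N·mm

Resultant of the distributed load: 1.7 × 730 = 1241 N at 620 mm from A.
ΣF_x = 0: A_x = 0.
ΣF_y = 0: A_y − 1.7·730 − 740 − 160 − 540 = 0 → A_y = 2681 N.
ΣM about A: M_A − (1.7·730)·620 − 740·765 − 160·697 − 540·501 = 0 → M_A = 1718000 N·mm.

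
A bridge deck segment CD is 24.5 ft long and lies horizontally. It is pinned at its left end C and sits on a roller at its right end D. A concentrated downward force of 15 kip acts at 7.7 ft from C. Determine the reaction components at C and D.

C_x = 0, C_y = 10.29 kip, D_y = 4.714 kip

ΣM about C: D_y·24.5 − 15·7.7 = 0 → D_y = 115.5/24.5 = 4.71429 ≈ 4.714 kip.
ΣF_y = 0: C_y + 4.71429 − 15 = 0 → C_y = 10.29 kip.
ΣF_x = 0: no horizontal applied forces, so C_x = 0.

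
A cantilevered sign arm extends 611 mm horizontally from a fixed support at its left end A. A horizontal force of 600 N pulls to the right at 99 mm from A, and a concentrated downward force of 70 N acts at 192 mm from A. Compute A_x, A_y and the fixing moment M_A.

ΣF_x = 0: A_x + 600 = 0 → A_x = -600.0 N.
ΣF_y = 0: A_y − 70 = 0 → A_y = 70.00 N.
ΣM about A: M_A − 70·192 = 0 → M_A = 13440 N·mm.

A_x = -600.0 N, A_y = 70.00 N, M_A = 13440 N·mm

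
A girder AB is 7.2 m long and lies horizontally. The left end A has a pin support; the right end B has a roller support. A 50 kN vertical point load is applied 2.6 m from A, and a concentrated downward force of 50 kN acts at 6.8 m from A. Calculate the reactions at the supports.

A_x = 0, A_y = 34.72 kN, B_y = 65.28 kN

ΣM about A: B_y·7.2 − 50·2.6 − 50·6.8 = 0 → B_y = 470/7.2 = 65.2778 ≈ 65.28 kN.
ΣF_y = 0: A_y + 65.2778 − 50 − 50 = 0 → A_y = 34.72 kN.
ΣF_x = 0: no horizontal applied forces, so A_x = 0.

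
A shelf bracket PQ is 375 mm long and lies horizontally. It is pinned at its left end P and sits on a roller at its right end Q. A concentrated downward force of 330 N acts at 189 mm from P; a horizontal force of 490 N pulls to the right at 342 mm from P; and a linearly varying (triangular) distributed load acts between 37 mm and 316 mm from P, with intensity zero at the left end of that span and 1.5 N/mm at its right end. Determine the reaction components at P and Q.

P_x = -490.0 N, P_y = 248.5 N, Q_y = 290.8 N

Resultant of the triangular load: ½ × 1.5 × 279 = 209.25 N, acting at 223 mm from P (one-third of the span from the peak).
Taking moments about P: Q_y·375 − 330·189 − (½·1.5·279)·223 = 0 → Q_y = 109032.75/375 = 290.754 ≈ 290.8 N.
ΣF_y = 0: P_y + 290.754 − 330 − ½·1.5·279 = 0 → P_y = 248.5 N.
ΣF_x = 0: P_x + 490 = 0 → P_x = -490.0 N.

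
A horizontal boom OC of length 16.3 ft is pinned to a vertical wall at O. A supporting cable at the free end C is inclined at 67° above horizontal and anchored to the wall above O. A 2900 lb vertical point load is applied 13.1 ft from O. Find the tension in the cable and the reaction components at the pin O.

ΣM about O: T·sin67°·16.3 − 2900·13.1 = 0 → T = 37990/(16.3·0.920505) = 2531.95 ≈ 2532 lb.
ΣF_x = 0: O_x − T·cos67° = 0 → O_x = 2531.95 × 0.390731 = 989.3 lb.
ΣF_y = 0: O_y + T·sin67° − 2900 = 0 → O_y = 2900 − 2531.95 × 0.920505 = 569.3 lb.

T = 2532 lb, O_x = 989.3 lb, O_y = 569.3 lb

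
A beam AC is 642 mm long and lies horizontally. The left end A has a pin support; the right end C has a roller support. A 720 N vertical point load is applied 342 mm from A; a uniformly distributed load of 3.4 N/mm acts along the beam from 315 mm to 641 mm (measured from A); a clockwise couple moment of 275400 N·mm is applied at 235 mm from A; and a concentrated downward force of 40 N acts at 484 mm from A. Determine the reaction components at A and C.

Resultant of the distributed load: 3.4 × 326 = 1108.4 N at 478 mm from A.
Taking moments about A: C_y·642 − 720·342 − (3.4·326)·478 − 275400 − 40·484 = 0 → C_y = 1070815.2/642 = 1667.94 ≈ 1668 N.
ΣF_y = 0: A_y + 1667.94 − 720 − 3.4·326 − 40 = 0 → A_y = 200.5 N.
ΣF_x = 0: no horizontal applied forces, so A_x = 0.

A_x = 0, A_y = 200.5 N, C_y = 1668 N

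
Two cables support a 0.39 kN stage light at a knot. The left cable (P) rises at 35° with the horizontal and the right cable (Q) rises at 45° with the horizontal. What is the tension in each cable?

ΣF_x = 0: −T_P·cos35° + T_Q·cos45° = 0 → T_Q = 1.15846·T_P.
ΣF_y = 0: T_P·sin35° + T_Q·sin45° = 0.39.
Substitute: T_P·(0.573576 + 1.15846·0.707107) = 0.39 → T_P = 0.280025 ≈ 0.2800 kN.
Then T_Q = 1.15846 × 0.280025 = 0.3244 kN.

T_P = 0.2800 kN, T_Q = 0.3244 kN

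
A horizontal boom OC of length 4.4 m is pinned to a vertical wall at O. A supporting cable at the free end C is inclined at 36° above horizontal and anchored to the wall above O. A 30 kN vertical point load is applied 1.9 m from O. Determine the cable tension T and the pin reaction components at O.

T = 22.04 kN, O_x = 17.83 kN, O_y = 17.05 kN

ΣM about O: T·sin36°·4.4 − 30·1.9 = 0 → T = 57/(4.4·0.587785) = 22.0396 ≈ 22.04 kN.
ΣF_x = 0: O_x − T·cos36° = 0 → O_x = 22.0396 × 0.809017 = 17.83 kN.
ΣF_y = 0: O_y + T·sin36° − 30 = 0 → O_y = 30 − 22.0396 × 0.587785 = 17.05 kN.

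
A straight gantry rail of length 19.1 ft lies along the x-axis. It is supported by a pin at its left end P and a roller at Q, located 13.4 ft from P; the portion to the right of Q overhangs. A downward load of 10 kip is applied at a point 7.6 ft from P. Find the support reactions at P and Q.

Taking moments about P: Q_y·13.4 − 10·7.6 = 0 → Q_y = 76/13.4 = 5.67164 ≈ 5.672 kip.
ΣF_y = 0: P_y + 5.67164 − 10 = 0 → P_y = 4.328 kip.
ΣF_x = 0: no horizontal applied forces, so P_x = 0.

P_x = 0, P_y = 4.328 kip, Q_y = 5.672 kip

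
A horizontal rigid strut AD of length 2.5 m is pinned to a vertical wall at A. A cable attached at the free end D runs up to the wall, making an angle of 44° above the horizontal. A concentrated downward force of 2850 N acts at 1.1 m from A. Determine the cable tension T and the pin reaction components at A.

T = 1805 N, A_x = 1299 N, A_y = 1596 N

ΣM about A: T·sin44°·2.5 − 2850·1.1 = 0 → T = 3135/(2.5·0.694658) = 1805.2 ≈ 1805 N.
ΣF_x = 0: A_x − T·cos44° = 0 → A_x = 1805.2 × 0.71934 = 1299 N.
ΣF_y = 0: A_y + T·sin44° − 2850 = 0 → A_y = 2850 − 1805.2 × 0.694658 = 1596 N.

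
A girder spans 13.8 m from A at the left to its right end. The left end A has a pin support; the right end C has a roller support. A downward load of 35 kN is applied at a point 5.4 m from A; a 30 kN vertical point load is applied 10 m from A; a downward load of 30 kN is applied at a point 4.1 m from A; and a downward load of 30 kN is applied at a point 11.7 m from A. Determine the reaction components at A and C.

Moments about A: C_y·13.8 − 35·5.4 − 30·10 − 30·4.1 − 30·11.7 = 0 → C_y = 963/13.8 = 69.7826 ≈ 69.78 kN.
ΣF_y = 0: A_y + 69.7826 − 35 − 30 − 30 − 30 = 0 → A_y = 55.22 kN.
ΣF_x = 0: no horizontal applied forces, so A_x = 0.

A_x = 0, A_y = 55.22 kN, C_y = 69.78 kN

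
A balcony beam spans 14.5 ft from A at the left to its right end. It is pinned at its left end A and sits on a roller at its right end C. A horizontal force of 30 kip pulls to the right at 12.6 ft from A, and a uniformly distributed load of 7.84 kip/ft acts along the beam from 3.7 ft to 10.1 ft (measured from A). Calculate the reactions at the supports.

A_x = -30.00 kip, A_y = 26.30 kip, C_y = 23.88 kip

Resultant of the distributed load: 7.84 × 6.4 = 50.176 kip at 6.9 ft from A.
Moments about A: C_y·14.5 − (7.84·6.4)·6.9 = 0 → C_y = 346.2144/14.5 = 23.8769 ≈ 23.88 kip.
ΣF_y = 0: A_y + 23.8769 − 7.84·6.4 = 0 → A_y = 26.30 kip.
ΣF_x = 0: A_x + 30 = 0 → A_x = -30.00 kip.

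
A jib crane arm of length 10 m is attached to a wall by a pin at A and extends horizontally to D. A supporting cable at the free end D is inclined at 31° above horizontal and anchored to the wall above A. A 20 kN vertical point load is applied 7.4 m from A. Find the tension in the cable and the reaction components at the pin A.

ΣM about A: T·sin31°·10 − 20·7.4 = 0 → T = 148/(10·0.515038) = 28.7357 ≈ 28.74 kN.
ΣF_x = 0: A_x − T·cos31° = 0 → A_x = 28.7357 × 0.857167 = 24.63 kN.
ΣF_y = 0: A_y + T·sin31° − 20 = 0 → A_y = 20 − 28.7357 × 0.515038 = 5.200 kN.

T = 28.74 kN, A_x = 24.63 kN, A_y = 5.200 kN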